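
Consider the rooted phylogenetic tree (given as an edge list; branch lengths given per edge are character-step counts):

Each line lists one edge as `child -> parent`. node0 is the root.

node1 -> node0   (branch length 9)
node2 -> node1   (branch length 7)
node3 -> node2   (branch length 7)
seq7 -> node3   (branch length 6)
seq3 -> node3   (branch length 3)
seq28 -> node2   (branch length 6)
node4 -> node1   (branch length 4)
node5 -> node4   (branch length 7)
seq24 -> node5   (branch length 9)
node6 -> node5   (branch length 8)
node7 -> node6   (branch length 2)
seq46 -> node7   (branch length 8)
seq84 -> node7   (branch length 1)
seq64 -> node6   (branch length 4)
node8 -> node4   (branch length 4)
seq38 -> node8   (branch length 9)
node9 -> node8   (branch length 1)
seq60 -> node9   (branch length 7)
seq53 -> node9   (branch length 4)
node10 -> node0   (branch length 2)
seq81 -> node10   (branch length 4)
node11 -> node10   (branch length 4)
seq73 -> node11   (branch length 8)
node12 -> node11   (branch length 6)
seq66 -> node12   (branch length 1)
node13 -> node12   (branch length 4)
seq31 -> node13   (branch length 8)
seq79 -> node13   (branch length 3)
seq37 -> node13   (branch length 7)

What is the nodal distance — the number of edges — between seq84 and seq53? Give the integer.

The MRCA of seq84 and seq53 is the node subtending ((seq24,((seq46,seq84),seq64)),(seq38,(seq60,seq53))).
From seq84 up to that node: 4 branches. From seq53 up to the same node: 3 branches. Total: 4 + 3 = 7.

7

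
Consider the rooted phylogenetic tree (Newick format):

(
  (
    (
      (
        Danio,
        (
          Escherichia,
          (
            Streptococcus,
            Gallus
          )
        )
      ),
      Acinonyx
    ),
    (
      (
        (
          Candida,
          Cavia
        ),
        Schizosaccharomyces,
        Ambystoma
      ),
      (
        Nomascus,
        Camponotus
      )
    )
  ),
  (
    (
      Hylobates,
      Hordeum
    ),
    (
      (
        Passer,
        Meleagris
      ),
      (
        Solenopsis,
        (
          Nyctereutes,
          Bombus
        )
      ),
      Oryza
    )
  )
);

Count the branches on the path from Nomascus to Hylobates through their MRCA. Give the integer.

The MRCA of Nomascus and Hylobates is the root of the tree.
From Nomascus up to that node: 4 branches. From Hylobates up to the same node: 3 branches. Total: 4 + 3 = 7.

7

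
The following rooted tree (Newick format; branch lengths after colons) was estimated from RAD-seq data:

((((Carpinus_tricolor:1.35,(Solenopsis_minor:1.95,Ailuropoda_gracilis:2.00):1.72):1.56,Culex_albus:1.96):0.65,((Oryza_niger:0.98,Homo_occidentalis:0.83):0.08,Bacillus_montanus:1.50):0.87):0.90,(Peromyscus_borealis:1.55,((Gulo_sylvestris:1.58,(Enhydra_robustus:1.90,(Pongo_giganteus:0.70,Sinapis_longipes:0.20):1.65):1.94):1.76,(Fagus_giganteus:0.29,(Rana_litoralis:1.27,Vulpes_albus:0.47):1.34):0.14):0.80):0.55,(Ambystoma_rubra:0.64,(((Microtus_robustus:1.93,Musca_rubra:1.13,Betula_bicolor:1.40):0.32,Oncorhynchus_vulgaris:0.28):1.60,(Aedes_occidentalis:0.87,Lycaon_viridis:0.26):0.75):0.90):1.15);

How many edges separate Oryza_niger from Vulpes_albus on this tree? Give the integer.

9

The MRCA of Oryza_niger and Vulpes_albus is the root of the tree.
From Oryza_niger up to that node: 4 branches. From Vulpes_albus up to the same node: 5 branches. Total: 4 + 5 = 9.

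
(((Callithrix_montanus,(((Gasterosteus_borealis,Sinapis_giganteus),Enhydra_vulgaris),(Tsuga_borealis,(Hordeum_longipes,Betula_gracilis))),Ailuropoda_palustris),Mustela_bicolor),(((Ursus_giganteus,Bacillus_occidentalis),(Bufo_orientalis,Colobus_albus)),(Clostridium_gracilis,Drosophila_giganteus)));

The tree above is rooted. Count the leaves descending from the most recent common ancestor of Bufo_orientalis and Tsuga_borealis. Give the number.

The MRCA of Bufo_orientalis and Tsuga_borealis is the root, so the clade is the entire tree.
That clade contains 15 terminal taxa: Ailuropoda_palustris, Bacillus_occidentalis, Betula_gracilis, Bufo_orientalis, Callithrix_montanus, Clostridium_gracilis, Colobus_albus, Drosophila_giganteus, Enhydra_vulgaris, Gasterosteus_borealis, Hordeum_longipes, Mustela_bicolor, Sinapis_giganteus, Tsuga_borealis, Ursus_giganteus.

15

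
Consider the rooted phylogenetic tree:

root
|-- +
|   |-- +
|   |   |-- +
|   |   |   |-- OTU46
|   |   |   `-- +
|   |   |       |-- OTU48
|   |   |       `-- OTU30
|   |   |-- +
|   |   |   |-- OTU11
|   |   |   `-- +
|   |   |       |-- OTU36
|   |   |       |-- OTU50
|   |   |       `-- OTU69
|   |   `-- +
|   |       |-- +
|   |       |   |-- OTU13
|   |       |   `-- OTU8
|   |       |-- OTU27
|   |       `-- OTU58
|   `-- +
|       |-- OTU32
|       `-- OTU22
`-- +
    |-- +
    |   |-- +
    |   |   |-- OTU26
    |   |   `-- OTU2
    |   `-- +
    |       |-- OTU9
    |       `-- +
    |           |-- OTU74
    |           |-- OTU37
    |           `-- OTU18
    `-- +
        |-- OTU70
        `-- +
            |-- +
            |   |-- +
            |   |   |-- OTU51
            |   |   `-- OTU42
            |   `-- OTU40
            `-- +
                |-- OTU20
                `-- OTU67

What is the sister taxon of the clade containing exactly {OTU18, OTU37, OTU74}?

The clade containing exactly {OTU18, OTU37, OTU74} attaches to the tree at the node subtending (OTU9,(OTU74,OTU37,OTU18)).
The other lineage descending from that same node — the sister group — is the single tip OTU9.

OTU9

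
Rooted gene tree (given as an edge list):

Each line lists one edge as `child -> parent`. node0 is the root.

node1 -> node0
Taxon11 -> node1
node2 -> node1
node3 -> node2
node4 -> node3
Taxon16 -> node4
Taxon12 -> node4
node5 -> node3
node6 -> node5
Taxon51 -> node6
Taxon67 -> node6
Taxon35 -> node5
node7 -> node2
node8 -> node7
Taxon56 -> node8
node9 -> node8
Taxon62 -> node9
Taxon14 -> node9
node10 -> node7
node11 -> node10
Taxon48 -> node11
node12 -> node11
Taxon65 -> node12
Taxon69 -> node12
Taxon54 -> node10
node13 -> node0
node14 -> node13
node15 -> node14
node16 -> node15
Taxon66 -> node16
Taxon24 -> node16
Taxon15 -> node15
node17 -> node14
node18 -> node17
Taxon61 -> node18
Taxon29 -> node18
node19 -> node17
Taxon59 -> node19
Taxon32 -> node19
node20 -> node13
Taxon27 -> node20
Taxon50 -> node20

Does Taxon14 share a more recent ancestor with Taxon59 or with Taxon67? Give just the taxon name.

The MRCA of Taxon14 and Taxon67 subtends (((Taxon16,Taxon12),((Taxon51,Taxon67),Taxon35)),((Taxon56,(Taxon62,Taxon14)),((Taxon48,(Taxon65,Taxon69)),Taxon54))) (12 taxa).
The MRCA of Taxon14 and Taxon59 is the root, subtending the entire tree (22 taxa).
The first is nested inside the second, so Taxon14 shares a more recent common ancestor with Taxon67.

Taxon67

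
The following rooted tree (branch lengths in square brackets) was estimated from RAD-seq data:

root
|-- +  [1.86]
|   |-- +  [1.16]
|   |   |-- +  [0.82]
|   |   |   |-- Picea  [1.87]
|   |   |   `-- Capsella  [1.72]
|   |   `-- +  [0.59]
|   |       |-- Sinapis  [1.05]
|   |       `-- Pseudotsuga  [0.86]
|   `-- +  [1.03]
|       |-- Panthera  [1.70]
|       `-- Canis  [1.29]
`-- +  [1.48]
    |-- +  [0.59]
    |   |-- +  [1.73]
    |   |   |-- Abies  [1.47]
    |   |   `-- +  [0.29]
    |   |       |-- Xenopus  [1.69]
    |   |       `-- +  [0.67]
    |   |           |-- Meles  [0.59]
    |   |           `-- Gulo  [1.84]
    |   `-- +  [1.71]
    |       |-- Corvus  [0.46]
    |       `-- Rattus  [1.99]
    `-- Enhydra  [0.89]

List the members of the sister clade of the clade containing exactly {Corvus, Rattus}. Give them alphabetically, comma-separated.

Abies, Gulo, Meles, Xenopus

The clade containing exactly {Corvus, Rattus} attaches to the tree at the node subtending ((Abies,(Xenopus,(Meles,Gulo))),(Corvus,Rattus)).
The other lineage descending from that same node — the sister group — is (Abies,(Xenopus,(Meles,Gulo))); its 4 tips in alphabetical order are the answer.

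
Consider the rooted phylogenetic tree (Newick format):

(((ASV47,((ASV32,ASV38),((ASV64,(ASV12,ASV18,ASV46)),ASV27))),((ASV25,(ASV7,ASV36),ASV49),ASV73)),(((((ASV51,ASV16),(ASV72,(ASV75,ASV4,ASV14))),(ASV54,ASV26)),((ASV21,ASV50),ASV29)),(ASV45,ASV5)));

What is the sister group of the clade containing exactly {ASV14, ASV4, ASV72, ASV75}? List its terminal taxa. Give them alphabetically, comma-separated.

The clade containing exactly {ASV14, ASV4, ASV72, ASV75} attaches to the tree at the node subtending ((ASV51,ASV16),(ASV72,(ASV75,ASV4,ASV14))).
The other lineage descending from that same node — the sister group — is (ASV51,ASV16); its 2 tips in alphabetical order are the answer.

ASV16, ASV51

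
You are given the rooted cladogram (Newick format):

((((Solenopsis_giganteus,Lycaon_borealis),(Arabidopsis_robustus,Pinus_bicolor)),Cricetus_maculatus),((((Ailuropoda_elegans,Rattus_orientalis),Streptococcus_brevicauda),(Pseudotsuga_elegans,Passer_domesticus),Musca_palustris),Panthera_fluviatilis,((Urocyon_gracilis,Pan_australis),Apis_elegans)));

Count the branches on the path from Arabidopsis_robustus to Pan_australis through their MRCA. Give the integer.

The MRCA of Arabidopsis_robustus and Pan_australis is the root of the tree.
From Arabidopsis_robustus up to that node: 4 branches. From Pan_australis up to the same node: 4 branches. Total: 4 + 4 = 8.

8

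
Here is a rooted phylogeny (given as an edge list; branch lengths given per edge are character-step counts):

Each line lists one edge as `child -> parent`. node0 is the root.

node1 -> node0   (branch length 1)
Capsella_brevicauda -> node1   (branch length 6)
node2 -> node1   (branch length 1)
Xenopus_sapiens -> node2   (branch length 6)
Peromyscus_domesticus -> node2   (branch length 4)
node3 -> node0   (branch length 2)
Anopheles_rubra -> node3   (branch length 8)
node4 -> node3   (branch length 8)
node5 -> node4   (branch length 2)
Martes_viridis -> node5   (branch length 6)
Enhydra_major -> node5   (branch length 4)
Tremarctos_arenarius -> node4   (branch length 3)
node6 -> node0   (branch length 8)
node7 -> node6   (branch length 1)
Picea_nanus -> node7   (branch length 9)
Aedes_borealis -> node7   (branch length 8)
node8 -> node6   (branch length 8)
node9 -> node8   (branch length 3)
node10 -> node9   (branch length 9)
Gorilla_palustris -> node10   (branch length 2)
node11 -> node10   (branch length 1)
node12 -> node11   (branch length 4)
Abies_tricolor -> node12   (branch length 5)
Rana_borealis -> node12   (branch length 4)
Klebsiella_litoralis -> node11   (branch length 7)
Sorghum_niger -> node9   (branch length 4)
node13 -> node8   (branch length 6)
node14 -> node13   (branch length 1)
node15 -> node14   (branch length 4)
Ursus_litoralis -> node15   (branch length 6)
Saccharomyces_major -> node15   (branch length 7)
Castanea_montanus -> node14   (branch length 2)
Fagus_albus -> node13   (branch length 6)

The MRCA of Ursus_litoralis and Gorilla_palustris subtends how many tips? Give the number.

9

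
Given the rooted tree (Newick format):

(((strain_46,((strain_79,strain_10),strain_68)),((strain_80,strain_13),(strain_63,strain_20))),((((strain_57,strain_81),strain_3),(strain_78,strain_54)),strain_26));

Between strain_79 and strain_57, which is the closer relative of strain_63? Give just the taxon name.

strain_79

The MRCA of strain_63 and strain_79 subtends ((strain_46,((strain_79,strain_10),strain_68)),((strain_80,strain_13),(strain_63,strain_20))) (8 taxa).
The MRCA of strain_63 and strain_57 is the root, subtending the entire tree (14 taxa).
The first is nested inside the second, so strain_63 shares a more recent common ancestor with strain_79.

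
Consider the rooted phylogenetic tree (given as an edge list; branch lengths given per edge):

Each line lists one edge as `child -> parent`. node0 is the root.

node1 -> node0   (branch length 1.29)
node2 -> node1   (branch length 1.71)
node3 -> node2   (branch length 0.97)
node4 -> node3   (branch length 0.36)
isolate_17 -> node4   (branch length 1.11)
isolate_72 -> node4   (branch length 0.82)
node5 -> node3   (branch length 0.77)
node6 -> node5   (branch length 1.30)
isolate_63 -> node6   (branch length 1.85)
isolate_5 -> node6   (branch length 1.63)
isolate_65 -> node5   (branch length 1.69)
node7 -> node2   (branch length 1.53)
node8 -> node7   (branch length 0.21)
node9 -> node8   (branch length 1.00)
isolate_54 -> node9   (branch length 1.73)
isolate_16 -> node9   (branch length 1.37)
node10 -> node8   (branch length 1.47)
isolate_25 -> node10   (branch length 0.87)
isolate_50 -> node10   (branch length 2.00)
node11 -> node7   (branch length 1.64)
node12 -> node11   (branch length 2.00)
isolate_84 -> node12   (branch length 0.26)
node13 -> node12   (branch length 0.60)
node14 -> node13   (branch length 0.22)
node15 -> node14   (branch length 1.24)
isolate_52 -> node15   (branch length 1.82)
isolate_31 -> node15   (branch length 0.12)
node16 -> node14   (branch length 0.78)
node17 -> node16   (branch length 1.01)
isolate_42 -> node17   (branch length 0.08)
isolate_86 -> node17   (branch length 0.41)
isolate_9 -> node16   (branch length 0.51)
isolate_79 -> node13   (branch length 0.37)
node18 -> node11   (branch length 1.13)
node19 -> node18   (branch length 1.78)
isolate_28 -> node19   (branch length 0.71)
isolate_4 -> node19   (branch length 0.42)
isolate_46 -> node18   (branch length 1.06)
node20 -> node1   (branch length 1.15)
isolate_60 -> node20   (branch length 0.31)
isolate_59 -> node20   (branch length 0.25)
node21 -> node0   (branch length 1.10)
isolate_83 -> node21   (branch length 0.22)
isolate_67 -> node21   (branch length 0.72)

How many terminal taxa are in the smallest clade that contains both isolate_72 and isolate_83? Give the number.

The MRCA of isolate_72 and isolate_83 is the root, so the clade is the entire tree.
That clade contains 23 terminal taxa: isolate_16, isolate_17, isolate_25, isolate_28, isolate_31, isolate_4, isolate_42, isolate_46, isolate_5, isolate_50, isolate_52, isolate_54, isolate_59, isolate_60, isolate_63, isolate_65, isolate_67, isolate_72, isolate_79, isolate_83, isolate_84, isolate_86, isolate_9.

23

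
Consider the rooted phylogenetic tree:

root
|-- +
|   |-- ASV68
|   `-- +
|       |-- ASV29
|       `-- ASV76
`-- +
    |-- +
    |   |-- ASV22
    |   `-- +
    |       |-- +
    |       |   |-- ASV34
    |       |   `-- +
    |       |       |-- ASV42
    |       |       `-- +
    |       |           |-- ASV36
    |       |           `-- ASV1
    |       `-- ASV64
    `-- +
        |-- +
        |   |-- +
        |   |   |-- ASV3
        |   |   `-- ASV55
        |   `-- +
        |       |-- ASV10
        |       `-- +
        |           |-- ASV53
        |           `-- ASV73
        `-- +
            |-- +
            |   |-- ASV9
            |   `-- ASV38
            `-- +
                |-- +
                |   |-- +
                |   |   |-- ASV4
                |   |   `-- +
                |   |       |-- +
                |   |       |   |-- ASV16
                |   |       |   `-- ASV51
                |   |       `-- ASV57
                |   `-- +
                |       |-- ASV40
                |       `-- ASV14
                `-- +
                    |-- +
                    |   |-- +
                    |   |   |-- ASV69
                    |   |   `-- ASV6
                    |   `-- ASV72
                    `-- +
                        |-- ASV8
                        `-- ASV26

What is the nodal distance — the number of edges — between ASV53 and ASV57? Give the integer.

10

The MRCA of ASV53 and ASV57 is the node subtending (((ASV3,ASV55),(ASV10,(ASV53,ASV73))),((ASV9,ASV38),(((ASV4,((ASV16,ASV51),ASV57)),(ASV40,ASV14)),(((ASV69,ASV6),ASV72),(ASV8,ASV26))))).
From ASV53 up to that node: 4 branches. From ASV57 up to the same node: 6 branches. Total: 4 + 6 = 10.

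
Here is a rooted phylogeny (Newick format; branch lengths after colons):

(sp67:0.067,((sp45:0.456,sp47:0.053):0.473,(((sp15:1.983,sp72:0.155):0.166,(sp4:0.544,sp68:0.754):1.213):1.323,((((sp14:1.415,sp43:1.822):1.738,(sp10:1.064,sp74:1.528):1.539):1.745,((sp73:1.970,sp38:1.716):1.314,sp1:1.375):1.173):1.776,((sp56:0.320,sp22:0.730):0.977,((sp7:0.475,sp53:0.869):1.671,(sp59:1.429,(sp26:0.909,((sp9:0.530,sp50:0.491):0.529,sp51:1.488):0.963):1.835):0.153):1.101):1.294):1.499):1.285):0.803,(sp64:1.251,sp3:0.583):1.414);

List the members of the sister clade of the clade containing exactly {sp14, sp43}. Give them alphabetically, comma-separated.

sp10, sp74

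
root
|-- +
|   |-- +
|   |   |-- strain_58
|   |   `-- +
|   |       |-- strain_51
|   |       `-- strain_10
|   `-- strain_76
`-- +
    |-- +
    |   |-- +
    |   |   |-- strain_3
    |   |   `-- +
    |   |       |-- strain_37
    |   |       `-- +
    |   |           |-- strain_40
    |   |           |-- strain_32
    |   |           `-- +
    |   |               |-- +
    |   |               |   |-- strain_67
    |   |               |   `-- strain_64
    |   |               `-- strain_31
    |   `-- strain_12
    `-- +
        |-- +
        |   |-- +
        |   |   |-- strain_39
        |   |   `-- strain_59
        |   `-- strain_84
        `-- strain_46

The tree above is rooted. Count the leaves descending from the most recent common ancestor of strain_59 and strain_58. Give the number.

16

The MRCA of strain_59 and strain_58 is the root, so the clade is the entire tree.
That clade contains 16 terminal taxa: strain_10, strain_12, strain_3, strain_31, strain_32, strain_37, strain_39, strain_40, strain_46, strain_51, strain_58, strain_59, strain_64, strain_67, strain_76, strain_84.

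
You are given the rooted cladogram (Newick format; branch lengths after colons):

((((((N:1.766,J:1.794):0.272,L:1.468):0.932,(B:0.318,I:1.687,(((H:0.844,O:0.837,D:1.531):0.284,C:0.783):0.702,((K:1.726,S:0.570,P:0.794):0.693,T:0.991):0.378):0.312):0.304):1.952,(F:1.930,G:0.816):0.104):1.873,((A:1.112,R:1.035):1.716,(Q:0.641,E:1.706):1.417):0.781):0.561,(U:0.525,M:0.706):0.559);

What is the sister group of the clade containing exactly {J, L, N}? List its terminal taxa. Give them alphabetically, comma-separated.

The clade containing exactly {J, L, N} attaches to the tree at the node subtending (((N,J),L),(B,I,(((H,O,D),C),((K,S,P),T)))).
The other lineage descending from that same node — the sister group — is (B,I,(((H,O,D),C),((K,S,P),T))); its 10 tips in alphabetical order are the answer.

B, C, D, H, I, K, O, P, S, T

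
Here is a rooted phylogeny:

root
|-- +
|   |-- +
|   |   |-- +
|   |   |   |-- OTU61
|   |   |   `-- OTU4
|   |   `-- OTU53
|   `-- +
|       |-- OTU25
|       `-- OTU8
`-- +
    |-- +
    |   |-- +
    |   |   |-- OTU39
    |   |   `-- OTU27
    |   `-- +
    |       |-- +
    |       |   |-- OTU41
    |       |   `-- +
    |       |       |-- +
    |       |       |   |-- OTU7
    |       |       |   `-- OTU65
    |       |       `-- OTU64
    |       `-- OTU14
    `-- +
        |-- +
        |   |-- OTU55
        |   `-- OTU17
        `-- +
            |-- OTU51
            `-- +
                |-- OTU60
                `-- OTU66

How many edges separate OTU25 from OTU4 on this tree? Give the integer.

5

The MRCA of OTU25 and OTU4 is the node subtending (((OTU61,OTU4),OTU53),(OTU25,OTU8)).
From OTU25 up to that node: 2 branches. From OTU4 up to the same node: 3 branches. Total: 2 + 3 = 5.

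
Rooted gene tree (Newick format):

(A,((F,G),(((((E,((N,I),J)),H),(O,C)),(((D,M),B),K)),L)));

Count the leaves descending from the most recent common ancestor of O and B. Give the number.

11

The MRCA of O and B is the node subtending ((((E,((N,I),J)),H),(O,C)),(((D,M),B),K)).
That clade contains 11 terminal taxa: B, C, D, E, H, I, J, K, M, N, O.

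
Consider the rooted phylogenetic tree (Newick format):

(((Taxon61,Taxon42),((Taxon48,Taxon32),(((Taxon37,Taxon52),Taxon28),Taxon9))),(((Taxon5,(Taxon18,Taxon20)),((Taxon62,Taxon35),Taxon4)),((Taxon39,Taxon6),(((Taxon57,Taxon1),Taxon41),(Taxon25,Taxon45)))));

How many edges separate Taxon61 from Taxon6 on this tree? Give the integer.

7

The MRCA of Taxon61 and Taxon6 is the root of the tree.
From Taxon61 up to that node: 3 branches. From Taxon6 up to the same node: 4 branches. Total: 3 + 4 = 7.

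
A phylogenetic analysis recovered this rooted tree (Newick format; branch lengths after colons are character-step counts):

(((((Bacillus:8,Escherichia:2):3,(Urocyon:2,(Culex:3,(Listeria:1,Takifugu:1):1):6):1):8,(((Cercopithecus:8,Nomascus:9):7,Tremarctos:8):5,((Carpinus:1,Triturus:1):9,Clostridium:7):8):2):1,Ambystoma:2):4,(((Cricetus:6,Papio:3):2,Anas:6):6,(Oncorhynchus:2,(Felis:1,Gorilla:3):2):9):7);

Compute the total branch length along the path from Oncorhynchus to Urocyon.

34

The path runs Oncorhynchus → … → MRCA → … → Urocyon; the MRCA is the root of the tree.
Branch lengths along that path: 2 + 9 + 7 + 4 + 1 + 8 + 1 + 2 = 34.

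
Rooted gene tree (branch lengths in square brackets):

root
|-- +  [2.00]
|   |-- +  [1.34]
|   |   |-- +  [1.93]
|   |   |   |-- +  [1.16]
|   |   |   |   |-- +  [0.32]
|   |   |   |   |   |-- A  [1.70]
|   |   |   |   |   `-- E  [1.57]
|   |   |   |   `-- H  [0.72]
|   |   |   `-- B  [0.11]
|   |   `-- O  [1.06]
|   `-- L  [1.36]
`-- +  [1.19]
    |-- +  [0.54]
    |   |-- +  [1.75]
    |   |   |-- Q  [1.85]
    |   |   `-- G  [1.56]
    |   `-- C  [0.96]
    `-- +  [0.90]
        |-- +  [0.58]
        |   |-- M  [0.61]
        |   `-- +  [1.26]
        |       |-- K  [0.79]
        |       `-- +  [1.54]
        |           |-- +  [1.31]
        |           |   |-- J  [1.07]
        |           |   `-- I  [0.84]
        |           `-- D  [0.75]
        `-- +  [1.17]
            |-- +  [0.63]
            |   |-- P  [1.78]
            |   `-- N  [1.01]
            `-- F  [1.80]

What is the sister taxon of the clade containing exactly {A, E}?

H

The clade containing exactly {A, E} attaches to the tree at the node subtending ((A,E),H).
The other lineage descending from that same node — the sister group — is the single tip H.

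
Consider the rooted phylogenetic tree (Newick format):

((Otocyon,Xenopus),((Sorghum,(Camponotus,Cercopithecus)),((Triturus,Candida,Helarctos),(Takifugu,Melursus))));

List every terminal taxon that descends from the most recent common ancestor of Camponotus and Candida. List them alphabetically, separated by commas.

Camponotus, Candida, Cercopithecus, Helarctos, Melursus, Sorghum, Takifugu, Triturus

Tracing Camponotus: it sits inside (Camponotus,Cercopithecus).
Tracing Candida: it sits inside (Triturus,Candida,Helarctos).
The smallest clade enclosing both is ((Sorghum,(Camponotus,Cercopithecus)),((Triturus,Candida,Helarctos),(Takifugu,Melursus))); the answer is its 8 terminal taxa in alphabetical order.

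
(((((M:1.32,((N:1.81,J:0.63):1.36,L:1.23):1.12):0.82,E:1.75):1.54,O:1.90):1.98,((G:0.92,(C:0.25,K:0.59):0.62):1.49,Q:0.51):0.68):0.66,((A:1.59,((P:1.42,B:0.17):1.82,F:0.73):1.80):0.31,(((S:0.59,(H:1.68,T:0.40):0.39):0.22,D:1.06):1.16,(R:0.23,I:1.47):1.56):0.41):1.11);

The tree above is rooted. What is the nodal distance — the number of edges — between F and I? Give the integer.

6

The MRCA of F and I is the node subtending ((A,((P,B),F)),(((S,(H,T)),D),(R,I))).
From F up to that node: 3 branches. From I up to the same node: 3 branches. Total: 3 + 3 = 6.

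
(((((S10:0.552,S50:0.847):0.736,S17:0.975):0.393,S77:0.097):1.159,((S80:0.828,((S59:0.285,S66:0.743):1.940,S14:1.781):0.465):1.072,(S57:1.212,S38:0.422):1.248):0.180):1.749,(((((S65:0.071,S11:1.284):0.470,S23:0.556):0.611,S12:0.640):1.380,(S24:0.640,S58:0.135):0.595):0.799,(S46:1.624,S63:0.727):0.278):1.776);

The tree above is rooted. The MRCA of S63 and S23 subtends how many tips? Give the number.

8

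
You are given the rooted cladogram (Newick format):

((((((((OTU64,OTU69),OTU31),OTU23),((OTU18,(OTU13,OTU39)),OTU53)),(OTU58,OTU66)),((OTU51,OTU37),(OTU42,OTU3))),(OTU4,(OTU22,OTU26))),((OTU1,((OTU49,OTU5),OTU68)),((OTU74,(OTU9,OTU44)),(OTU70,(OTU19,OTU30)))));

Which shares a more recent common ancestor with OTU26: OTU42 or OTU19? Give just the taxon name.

OTU42

The MRCA of OTU26 and OTU42 subtends (((((((OTU64,OTU69),OTU31),OTU23),((OTU18,(OTU13,OTU39)),OTU53)),(OTU58,OTU66)),((OTU51,OTU37),(OTU42,OTU3))),(OTU4,(OTU22,OTU26))) (17 taxa).
The MRCA of OTU26 and OTU19 is the root, subtending the entire tree (27 taxa).
The first is nested inside the second, so OTU26 shares a more recent common ancestor with OTU42.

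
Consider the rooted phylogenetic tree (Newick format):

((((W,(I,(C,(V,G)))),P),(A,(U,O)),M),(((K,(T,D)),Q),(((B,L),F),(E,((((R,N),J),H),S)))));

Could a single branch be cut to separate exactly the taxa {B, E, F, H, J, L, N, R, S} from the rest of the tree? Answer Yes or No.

The most recent common ancestor of these taxa subtends (((B,L),F),(E,((((R,N),J),H),S))).
That clade has exactly 9 tips — every listed taxon and nothing else — so the group is monophyletic.

Yes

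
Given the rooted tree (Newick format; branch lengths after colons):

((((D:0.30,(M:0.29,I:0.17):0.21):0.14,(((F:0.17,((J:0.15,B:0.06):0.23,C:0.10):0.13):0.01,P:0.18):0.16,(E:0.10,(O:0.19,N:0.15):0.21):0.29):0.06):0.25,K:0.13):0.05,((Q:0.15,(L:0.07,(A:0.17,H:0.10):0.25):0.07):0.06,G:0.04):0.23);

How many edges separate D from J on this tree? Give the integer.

The MRCA of D and J is the node subtending ((D,(M,I)),(((F,((J,B),C)),P),(E,(O,N)))).
From D up to that node: 2 branches. From J up to the same node: 6 branches. Total: 2 + 6 = 8.

8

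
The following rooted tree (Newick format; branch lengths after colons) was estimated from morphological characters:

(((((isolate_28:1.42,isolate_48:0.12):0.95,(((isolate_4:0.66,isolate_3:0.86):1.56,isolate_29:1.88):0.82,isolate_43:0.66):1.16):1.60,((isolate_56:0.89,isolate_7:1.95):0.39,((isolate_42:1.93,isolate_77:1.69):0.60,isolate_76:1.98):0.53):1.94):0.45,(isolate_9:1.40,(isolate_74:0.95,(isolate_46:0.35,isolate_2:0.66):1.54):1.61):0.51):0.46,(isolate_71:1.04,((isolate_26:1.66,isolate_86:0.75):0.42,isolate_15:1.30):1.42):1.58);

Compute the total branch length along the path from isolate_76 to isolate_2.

9.22

The path runs isolate_76 → … → MRCA → … → isolate_2; the MRCA is the node subtending ((((isolate_28,isolate_48),(((isolate_4,isolate_3),isolate_29),isolate_43)),((isolate_56,isolate_7),((isolate_42,isolate_77),isolate_76))),(isolate_9,(isolate_74,(isolate_46,isolate_2)))).
Branch lengths along that path: 1.98 + 0.53 + 1.94 + 0.45 + 0.51 + 1.61 + 1.54 + 0.66 = 9.22.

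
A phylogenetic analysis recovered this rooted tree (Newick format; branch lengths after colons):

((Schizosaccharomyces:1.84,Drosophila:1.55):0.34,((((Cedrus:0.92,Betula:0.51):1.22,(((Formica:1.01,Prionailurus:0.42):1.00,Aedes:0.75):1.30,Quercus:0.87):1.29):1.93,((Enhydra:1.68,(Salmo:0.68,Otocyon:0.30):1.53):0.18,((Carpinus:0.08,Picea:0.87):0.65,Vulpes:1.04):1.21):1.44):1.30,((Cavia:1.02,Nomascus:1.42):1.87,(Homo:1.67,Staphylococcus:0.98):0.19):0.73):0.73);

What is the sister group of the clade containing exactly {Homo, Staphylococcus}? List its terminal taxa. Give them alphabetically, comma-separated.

Cavia, Nomascus

The clade containing exactly {Homo, Staphylococcus} attaches to the tree at the node subtending ((Cavia,Nomascus),(Homo,Staphylococcus)).
The other lineage descending from that same node — the sister group — is (Cavia,Nomascus); its 2 tips in alphabetical order are the answer.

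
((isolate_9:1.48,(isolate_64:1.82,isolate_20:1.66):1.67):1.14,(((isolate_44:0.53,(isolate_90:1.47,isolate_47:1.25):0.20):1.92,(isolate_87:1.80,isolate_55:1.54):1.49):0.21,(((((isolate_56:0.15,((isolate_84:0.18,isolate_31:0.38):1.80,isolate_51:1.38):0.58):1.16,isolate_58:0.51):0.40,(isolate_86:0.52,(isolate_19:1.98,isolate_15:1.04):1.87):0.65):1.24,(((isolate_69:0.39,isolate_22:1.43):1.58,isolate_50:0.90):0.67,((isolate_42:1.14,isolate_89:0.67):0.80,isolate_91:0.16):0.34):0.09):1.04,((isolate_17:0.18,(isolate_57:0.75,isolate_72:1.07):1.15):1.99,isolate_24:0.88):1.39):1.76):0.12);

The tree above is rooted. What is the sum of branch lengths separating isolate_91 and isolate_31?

6.15

The path runs isolate_91 → … → MRCA → … → isolate_31; the MRCA is the node subtending ((((isolate_56,((isolate_84,isolate_31),isolate_51)),isolate_58),(isolate_86,(isolate_19,isolate_15))),(((isolate_69,isolate_22),isolate_50),((isolate_42,isolate_89),isolate_91))).
Branch lengths along that path: 0.16 + 0.34 + 0.09 + 1.24 + 0.40 + 1.16 + 0.58 + 1.80 + 0.38 = 6.15.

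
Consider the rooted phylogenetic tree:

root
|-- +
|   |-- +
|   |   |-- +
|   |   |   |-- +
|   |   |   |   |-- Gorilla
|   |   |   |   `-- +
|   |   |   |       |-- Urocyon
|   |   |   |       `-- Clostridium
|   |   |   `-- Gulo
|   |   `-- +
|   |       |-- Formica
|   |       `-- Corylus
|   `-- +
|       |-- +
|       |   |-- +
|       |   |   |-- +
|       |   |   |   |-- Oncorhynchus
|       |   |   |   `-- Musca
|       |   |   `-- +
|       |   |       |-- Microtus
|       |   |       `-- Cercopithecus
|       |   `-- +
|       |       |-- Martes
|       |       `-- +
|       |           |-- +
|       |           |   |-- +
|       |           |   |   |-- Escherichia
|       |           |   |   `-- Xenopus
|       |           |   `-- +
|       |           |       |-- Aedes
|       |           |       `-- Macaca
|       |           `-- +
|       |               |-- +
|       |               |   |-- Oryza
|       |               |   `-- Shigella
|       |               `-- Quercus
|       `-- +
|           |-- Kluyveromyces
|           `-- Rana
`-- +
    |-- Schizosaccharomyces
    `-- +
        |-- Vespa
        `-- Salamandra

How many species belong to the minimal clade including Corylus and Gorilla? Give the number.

The MRCA of Corylus and Gorilla is the node subtending (((Gorilla,(Urocyon,Clostridium)),Gulo),(Formica,Corylus)).
That clade contains 6 terminal taxa: Clostridium, Corylus, Formica, Gorilla, Gulo, Urocyon.

6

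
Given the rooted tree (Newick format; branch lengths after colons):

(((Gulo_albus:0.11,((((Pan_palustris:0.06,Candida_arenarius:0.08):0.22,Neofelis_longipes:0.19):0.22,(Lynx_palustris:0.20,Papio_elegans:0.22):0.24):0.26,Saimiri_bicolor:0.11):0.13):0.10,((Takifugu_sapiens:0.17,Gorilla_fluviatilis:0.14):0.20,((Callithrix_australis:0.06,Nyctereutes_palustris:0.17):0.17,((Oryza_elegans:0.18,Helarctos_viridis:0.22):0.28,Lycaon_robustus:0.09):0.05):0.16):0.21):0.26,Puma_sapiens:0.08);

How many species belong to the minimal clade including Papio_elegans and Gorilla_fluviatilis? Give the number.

14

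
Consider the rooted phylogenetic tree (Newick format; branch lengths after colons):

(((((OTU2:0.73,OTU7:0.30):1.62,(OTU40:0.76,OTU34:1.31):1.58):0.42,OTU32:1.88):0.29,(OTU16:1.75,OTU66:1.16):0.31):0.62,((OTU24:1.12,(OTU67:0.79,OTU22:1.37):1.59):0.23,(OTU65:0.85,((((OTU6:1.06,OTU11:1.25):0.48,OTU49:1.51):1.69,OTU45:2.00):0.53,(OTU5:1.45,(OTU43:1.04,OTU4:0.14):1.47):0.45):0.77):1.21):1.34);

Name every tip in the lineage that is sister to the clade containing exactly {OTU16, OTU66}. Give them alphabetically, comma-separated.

OTU2, OTU32, OTU34, OTU40, OTU7

The clade containing exactly {OTU16, OTU66} attaches to the tree at the node subtending ((((OTU2,OTU7),(OTU40,OTU34)),OTU32),(OTU16,OTU66)).
The other lineage descending from that same node — the sister group — is (((OTU2,OTU7),(OTU40,OTU34)),OTU32); its 5 tips in alphabetical order are the answer.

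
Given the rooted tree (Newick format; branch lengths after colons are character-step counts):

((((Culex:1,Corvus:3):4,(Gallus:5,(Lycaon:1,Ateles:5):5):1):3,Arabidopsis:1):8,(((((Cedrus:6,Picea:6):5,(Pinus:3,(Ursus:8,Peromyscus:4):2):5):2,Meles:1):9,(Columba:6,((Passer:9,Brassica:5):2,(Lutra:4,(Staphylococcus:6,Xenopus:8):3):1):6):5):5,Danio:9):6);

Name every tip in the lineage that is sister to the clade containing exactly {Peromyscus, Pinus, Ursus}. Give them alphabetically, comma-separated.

Cedrus, Picea

The clade containing exactly {Peromyscus, Pinus, Ursus} attaches to the tree at the node subtending ((Cedrus,Picea),(Pinus,(Ursus,Peromyscus))).
The other lineage descending from that same node — the sister group — is (Cedrus,Picea); its 2 tips in alphabetical order are the answer.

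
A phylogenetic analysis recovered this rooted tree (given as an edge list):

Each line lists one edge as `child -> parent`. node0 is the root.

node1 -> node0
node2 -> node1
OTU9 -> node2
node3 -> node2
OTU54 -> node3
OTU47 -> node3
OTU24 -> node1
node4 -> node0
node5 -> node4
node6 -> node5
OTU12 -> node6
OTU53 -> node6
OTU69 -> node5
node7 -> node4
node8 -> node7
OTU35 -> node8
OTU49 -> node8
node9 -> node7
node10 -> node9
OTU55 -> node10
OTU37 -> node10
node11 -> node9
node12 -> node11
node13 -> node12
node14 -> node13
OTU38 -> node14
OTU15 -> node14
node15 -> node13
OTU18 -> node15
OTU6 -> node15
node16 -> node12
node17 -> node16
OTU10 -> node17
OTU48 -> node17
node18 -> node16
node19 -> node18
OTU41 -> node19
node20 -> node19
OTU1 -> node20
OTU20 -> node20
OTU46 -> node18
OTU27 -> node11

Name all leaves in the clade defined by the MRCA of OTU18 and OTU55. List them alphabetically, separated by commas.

OTU1, OTU10, OTU15, OTU18, OTU20, OTU27, OTU37, OTU38, OTU41, OTU46, OTU48, OTU55, OTU6

Tracing OTU18: it sits inside (OTU18,OTU6).
Tracing OTU55: it sits inside (OTU55,OTU37).
The smallest clade enclosing both is ((OTU55,OTU37),((((OTU38,OTU15),(OTU18,OTU6)),((OTU10,OTU48),((OTU41,(OTU1,OTU20)),OTU46))),OTU27)); the answer is its 13 terminal taxa in alphabetical order.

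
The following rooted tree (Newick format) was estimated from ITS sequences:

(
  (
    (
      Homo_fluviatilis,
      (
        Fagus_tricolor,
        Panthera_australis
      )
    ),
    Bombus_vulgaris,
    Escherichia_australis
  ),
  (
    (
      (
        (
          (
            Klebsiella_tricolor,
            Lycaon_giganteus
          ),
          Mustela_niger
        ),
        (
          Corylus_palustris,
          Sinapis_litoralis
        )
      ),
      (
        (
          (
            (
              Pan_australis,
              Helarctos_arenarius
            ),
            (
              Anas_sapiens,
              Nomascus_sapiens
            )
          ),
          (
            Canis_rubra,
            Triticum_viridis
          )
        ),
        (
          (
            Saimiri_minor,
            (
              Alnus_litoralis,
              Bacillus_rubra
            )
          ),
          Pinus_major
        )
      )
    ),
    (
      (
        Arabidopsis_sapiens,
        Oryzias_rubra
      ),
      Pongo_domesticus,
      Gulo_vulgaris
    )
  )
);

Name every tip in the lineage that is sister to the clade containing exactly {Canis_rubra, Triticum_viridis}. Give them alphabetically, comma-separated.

The clade containing exactly {Canis_rubra, Triticum_viridis} attaches to the tree at the node subtending (((Pan_australis,Helarctos_arenarius),(Anas_sapiens,Nomascus_sapiens)),(Canis_rubra,Triticum_viridis)).
The other lineage descending from that same node — the sister group — is ((Pan_australis,Helarctos_arenarius),(Anas_sapiens,Nomascus_sapiens)); its 4 tips in alphabetical order are the answer.

Anas_sapiens, Helarctos_arenarius, Nomascus_sapiens, Pan_australis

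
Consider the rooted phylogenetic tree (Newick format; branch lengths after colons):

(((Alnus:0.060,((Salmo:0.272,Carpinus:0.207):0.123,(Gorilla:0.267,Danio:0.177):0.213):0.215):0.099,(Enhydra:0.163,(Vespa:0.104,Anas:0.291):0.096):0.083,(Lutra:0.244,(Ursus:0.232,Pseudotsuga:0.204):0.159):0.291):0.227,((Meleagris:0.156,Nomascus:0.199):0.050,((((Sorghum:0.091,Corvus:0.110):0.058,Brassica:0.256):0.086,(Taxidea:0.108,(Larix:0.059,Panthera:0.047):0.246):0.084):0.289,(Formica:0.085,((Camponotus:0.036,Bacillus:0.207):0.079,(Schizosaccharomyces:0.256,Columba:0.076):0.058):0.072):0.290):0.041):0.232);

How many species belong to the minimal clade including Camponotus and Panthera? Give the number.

11

The MRCA of Camponotus and Panthera is the node subtending ((((Sorghum,Corvus),Brassica),(Taxidea,(Larix,Panthera))),(Formica,((Camponotus,Bacillus),(Schizosaccharomyces,Columba)))).
That clade contains 11 terminal taxa: Bacillus, Brassica, Camponotus, Columba, Corvus, Formica, Larix, Panthera, Schizosaccharomyces, Sorghum, Taxidea.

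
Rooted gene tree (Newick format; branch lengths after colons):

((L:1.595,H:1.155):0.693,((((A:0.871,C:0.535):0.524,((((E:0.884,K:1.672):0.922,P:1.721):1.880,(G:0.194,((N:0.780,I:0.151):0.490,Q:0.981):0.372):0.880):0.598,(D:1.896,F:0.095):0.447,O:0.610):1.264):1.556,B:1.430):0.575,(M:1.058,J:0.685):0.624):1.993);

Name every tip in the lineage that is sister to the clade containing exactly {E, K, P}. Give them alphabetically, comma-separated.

G, I, N, Q

The clade containing exactly {E, K, P} attaches to the tree at the node subtending (((E,K),P),(G,((N,I),Q))).
The other lineage descending from that same node — the sister group — is (G,((N,I),Q)); its 4 tips in alphabetical order are the answer.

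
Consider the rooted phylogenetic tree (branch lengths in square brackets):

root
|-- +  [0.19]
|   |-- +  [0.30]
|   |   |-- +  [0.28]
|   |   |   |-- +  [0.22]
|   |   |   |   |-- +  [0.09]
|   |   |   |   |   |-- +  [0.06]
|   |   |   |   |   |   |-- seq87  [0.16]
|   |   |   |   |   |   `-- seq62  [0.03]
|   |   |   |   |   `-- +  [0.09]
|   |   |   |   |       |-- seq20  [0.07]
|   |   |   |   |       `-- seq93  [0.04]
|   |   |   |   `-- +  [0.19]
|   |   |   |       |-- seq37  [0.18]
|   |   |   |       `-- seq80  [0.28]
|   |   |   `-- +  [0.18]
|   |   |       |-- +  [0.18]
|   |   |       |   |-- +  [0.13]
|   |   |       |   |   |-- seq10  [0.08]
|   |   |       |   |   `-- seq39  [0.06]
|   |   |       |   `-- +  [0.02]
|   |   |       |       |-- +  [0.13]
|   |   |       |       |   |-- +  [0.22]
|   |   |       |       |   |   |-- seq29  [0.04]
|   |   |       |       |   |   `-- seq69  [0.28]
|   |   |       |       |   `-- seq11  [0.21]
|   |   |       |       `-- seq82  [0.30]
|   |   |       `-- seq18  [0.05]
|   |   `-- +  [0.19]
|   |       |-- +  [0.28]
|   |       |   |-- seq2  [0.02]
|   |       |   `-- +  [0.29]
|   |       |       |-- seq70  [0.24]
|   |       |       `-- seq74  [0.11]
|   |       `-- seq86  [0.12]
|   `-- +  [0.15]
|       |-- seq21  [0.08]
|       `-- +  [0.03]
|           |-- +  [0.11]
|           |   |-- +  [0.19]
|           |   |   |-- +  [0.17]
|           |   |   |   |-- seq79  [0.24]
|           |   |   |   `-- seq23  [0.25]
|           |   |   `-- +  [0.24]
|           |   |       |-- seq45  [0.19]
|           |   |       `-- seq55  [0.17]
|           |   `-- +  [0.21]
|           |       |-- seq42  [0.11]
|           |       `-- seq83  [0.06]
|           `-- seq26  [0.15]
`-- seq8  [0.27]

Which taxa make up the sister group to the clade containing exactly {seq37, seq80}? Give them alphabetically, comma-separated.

The clade containing exactly {seq37, seq80} attaches to the tree at the node subtending (((seq87,seq62),(seq20,seq93)),(seq37,seq80)).
The other lineage descending from that same node — the sister group — is ((seq87,seq62),(seq20,seq93)); its 4 tips in alphabetical order are the answer.

seq20, seq62, seq87, seq93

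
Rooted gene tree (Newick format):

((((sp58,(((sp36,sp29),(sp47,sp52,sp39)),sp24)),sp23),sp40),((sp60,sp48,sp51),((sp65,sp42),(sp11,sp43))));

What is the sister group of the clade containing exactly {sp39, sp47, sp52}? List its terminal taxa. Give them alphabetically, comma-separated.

sp29, sp36

The clade containing exactly {sp39, sp47, sp52} attaches to the tree at the node subtending ((sp36,sp29),(sp47,sp52,sp39)).
The other lineage descending from that same node — the sister group — is (sp36,sp29); its 2 tips in alphabetical order are the answer.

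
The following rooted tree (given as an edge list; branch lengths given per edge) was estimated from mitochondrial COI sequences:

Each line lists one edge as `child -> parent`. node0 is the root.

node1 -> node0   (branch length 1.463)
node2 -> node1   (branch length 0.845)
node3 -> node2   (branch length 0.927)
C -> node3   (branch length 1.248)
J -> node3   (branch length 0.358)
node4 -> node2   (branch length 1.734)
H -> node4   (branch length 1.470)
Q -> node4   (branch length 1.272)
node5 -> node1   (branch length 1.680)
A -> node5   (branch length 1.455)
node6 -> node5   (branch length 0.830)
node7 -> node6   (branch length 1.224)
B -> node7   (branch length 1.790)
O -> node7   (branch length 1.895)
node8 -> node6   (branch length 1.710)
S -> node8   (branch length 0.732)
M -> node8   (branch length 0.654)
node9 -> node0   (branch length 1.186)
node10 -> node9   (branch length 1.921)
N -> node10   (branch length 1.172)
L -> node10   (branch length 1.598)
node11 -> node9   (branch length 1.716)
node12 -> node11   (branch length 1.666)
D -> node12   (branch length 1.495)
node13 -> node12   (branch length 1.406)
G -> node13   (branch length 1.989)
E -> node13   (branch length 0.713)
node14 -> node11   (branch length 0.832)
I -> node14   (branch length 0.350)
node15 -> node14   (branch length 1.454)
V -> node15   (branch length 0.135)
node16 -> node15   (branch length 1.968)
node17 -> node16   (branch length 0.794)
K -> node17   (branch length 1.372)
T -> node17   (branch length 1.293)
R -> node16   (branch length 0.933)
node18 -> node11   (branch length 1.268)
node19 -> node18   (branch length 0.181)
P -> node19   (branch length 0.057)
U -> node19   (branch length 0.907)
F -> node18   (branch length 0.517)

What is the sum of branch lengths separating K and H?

The path runs K → … → MRCA → … → H; the MRCA is the root of the tree.
Branch lengths along that path: 1.372 + 0.794 + 1.968 + 1.454 + 0.832 + 1.716 + 1.186 + 1.463 + 0.845 + 1.734 + 1.470 = 14.834.

14.834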